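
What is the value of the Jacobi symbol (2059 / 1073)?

0

Reduce the numerator: 2059 ≡ 986 (mod 1073), so (2059 / 1073) = (986 / 1073).
Factor out 2: 986 = 2·493. Since 1073 ≡ 1 (mod 8), (2 / 1073) = +1. Now have (493 / 1073).
493 ≡ 1 (mod 4), so quadratic reciprocity gives (493 / 1073) = (1073 / 493). Reduce: 1073 ≡ 87 (mod 493). Now have (87 / 493).
493 ≡ 1 (mod 4), so quadratic reciprocity gives (87 / 493) = (493 / 87). Reduce: 493 ≡ 58 (mod 87). Now have (58 / 87).
Factor out 2: 58 = 2·29. Since 87 ≡ 7 (mod 8), (2 / 87) = +1. Now have (29 / 87).
29 ≡ 1 (mod 4), so quadratic reciprocity gives (29 / 87) = (87 / 29). Reduce: 87 ≡ 0 (mod 29). Now have (0 / 29).
The numerator is now 0 with denominator 29 > 1: the symbol is 0.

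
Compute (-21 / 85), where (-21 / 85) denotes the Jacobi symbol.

1

Reduce the numerator: -21 ≡ 64 (mod 85), so (-21 / 85) = (64 / 85).
Factor out 2: 64 = 2^6. Since 85 ≡ 5 (mod 8), (2 / 85) = -1, and (2 / 85)^6 = +1. Now have (1 / 85).
(1 / 85) = 1. Collecting the sign factors: 1.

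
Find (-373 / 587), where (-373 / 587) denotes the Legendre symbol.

1

Pull out -1: (-373 / 587) = (-1 / 587)·(373 / 587). Since 587 ≡ 3 (mod 4), (-1 / 587) = -1. Now have -(373 / 587).
373 ≡ 1 (mod 4), so quadratic reciprocity gives (373 / 587) = (587 / 373). Reduce: 587 ≡ 214 (mod 373). Now have -(214 / 373).
Factor out 2: 214 = 2·107. Since 373 ≡ 5 (mod 8), (2 / 373) = -1. Now have (107 / 373).
373 ≡ 1 (mod 4), so quadratic reciprocity gives (107 / 373) = (373 / 107). Reduce: 373 ≡ 52 (mod 107). Now have (52 / 107).
Factor out 2: 52 = 2^2·13. Since 107 ≡ 3 (mod 8), (2 / 107) = -1, and (2 / 107)^2 = +1. Now have (13 / 107).
13 ≡ 1 (mod 4), so quadratic reciprocity gives (13 / 107) = (107 / 13). Reduce: 107 ≡ 3 (mod 13). Now have (3 / 13).
13 ≡ 1 (mod 4), so quadratic reciprocity gives (3 / 13) = (13 / 3). Reduce: 13 ≡ 1 (mod 3). Now have (1 / 3).
(1 / 3) = 1. Collecting the sign factors: 1.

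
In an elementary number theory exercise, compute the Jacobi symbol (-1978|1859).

-1

(-1978|1859)
  = (1740|1859)    [-1978 ≡ 1740 mod 1859]
  = (435|1859)    [1859 ≡ 3 mod 8 ⇒ (2|1859)^2 = +1]
  = -(1859|435)    [QR: both ≡ 3 mod 4, sign flips]
  = -(119|435)    [1859 ≡ 119 mod 435]
  = (435|119)    [QR: both ≡ 3 mod 4, sign flips]
  = (78|119)    [435 ≡ 78 mod 119]
  = (39|119)    [119 ≡ 7 mod 8 ⇒ (2|119) = +1]
  = -(119|39)    [QR: both ≡ 3 mod 4, sign flips]
  = -(2|39)    [119 ≡ 2 mod 39]
  = -(1|39)    [39 ≡ 7 mod 8 ⇒ (2|39) = +1]
  = -1    [(1|39) = 1]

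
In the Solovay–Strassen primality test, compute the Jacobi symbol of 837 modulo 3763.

(837/3763)
  = (3763/837)    [QR: 837 ≡ 1 mod 4, sign kept]
  = (415/837)    [3763 ≡ 415 mod 837]
  = (837/415)    [QR: 837 ≡ 1 mod 4, sign kept]
  = (7/415)    [837 ≡ 7 mod 415]
  = -(415/7)    [QR: both ≡ 3 mod 4, sign flips]
  = -(2/7)    [415 ≡ 2 mod 7]
  = -(1/7)    [7 ≡ 7 mod 8 ⇒ (2/7) = +1]
  = -1    [(1/7) = 1]

-1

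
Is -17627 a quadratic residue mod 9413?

Reduce the numerator: -17627 ≡ 1199 (mod 9413), so (-17627/9413) = (1199/9413).
9413 ≡ 1 (mod 4), so quadratic reciprocity gives (1199/9413) = (9413/1199). Reduce: 9413 ≡ 1020 (mod 1199). Now have (1020/1199).
Factor out 2: 1020 = 2^2·255. Since 1199 ≡ 7 (mod 8), (2/1199) = +1, and (2/1199)^2 = +1. Now have (255/1199).
Both 255 ≡ 3 and 1199 ≡ 3 (mod 4), so reciprocity gives (255/1199) = -(1199/255). Reduce: 1199 ≡ 179 (mod 255). Now have -(179/255).
Both 179 ≡ 3 and 255 ≡ 3 (mod 4), so reciprocity gives (179/255) = -(255/179). Reduce: 255 ≡ 76 (mod 179). Now have (76/179).
Factor out 2: 76 = 2^2·19. Since 179 ≡ 3 (mod 8), (2/179) = -1, and (2/179)^2 = +1. Now have (19/179).
Both 19 ≡ 3 and 179 ≡ 3 (mod 4), so reciprocity gives (19/179) = -(179/19). Reduce: 179 ≡ 8 (mod 19). Now have -(8/19).
Factor out 2: 8 = 2^3. Since 19 ≡ 3 (mod 8), (2/19) = -1, and (2/19)^3 = -1. Now have (1/19).
(1/19) = 1. Collecting the sign factors: 1.
(-17627/9413) = 1, and 9413 is prime, so -17627 is a quadratic residue mod 9413.

yes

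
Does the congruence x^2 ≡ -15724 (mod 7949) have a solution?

(-15724/7949)
  = (174/7949)    [-15724 ≡ 174 mod 7949]
  = -(87/7949)    [7949 ≡ 5 mod 8 ⇒ (2/7949) = -1]
  = -(7949/87)    [QR: 7949 ≡ 1 mod 4, sign kept]
  = -(32/87)    [7949 ≡ 32 mod 87]
  = -(1/87)    [87 ≡ 7 mod 8 ⇒ (2/87)^5 = +1]
  = -1    [(1/87) = 1]
(-15724/7949) = -1, and 7949 is prime, so -15724 is not a quadratic residue mod 7949.

no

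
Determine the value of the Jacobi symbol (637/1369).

(637/1369)
  = (1369/637)    [QR: 637 ≡ 1 mod 4, sign kept]
  = (95/637)    [1369 ≡ 95 mod 637]
  = (637/95)    [QR: 637 ≡ 1 mod 4, sign kept]
  = (67/95)    [637 ≡ 67 mod 95]
  = -(95/67)    [QR: both ≡ 3 mod 4, sign flips]
  = -(28/67)    [95 ≡ 28 mod 67]
  = -(7/67)    [67 ≡ 3 mod 8 ⇒ (2/67)^2 = +1]
  = (67/7)    [QR: both ≡ 3 mod 4, sign flips]
  = (4/7)    [67 ≡ 4 mod 7]
  = (1/7)    [7 ≡ 7 mod 8 ⇒ (2/7)^2 = +1]
  = 1    [(1/7) = 1]

1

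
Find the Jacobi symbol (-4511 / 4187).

(-4511 / 4187)
  = -(4511 / 4187)    [4187 ≡ 3 mod 4 ⇒ (-1 / 4187) = -1]
  = -(324 / 4187)    [4511 ≡ 324 mod 4187]
  = -(81 / 4187)    [4187 ≡ 3 mod 8 ⇒ (2 / 4187)^2 = +1]
  = -(4187 / 81)    [QR: 81 ≡ 1 mod 4, sign kept]
  = -(56 / 81)    [4187 ≡ 56 mod 81]
  = -(7 / 81)    [81 ≡ 1 mod 8 ⇒ (2 / 81)^3 = +1]
  = -(81 / 7)    [QR: 81 ≡ 1 mod 4, sign kept]
  = -(4 / 7)    [81 ≡ 4 mod 7]
  = -(1 / 7)    [7 ≡ 7 mod 8 ⇒ (2 / 7)^2 = +1]
  = -1    [(1 / 7) = 1]

-1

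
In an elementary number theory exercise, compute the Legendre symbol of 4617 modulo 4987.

1

(4617/4987)
  = (4987/4617)    [QR: 4617 ≡ 1 mod 4, sign kept]
  = (370/4617)    [4987 ≡ 370 mod 4617]
  = (185/4617)    [4617 ≡ 1 mod 8 ⇒ (2/4617) = +1]
  = (4617/185)    [QR: 185 ≡ 1 mod 4, sign kept]
  = (177/185)    [4617 ≡ 177 mod 185]
  = (185/177)    [QR: 177 ≡ 1 mod 4, sign kept]
  = (8/177)    [185 ≡ 8 mod 177]
  = (1/177)    [177 ≡ 1 mod 8 ⇒ (2/177)^3 = +1]
  = 1    [(1/177) = 1]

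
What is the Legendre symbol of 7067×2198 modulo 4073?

By multiplicativity, (7067·2198 / 4073) = (7067 / 4073)·(2198 / 4073).
First factor (7067 / 4073):
(7067 / 4073)
  = (2994 / 4073)    [7067 ≡ 2994 mod 4073]
  = (1497 / 4073)    [4073 ≡ 1 mod 8 ⇒ (2 / 4073) = +1]
  = (4073 / 1497)    [QR: 1497 ≡ 1 mod 4, sign kept]
  = (1079 / 1497)    [4073 ≡ 1079 mod 1497]
  = (1497 / 1079)    [QR: 1497 ≡ 1 mod 4, sign kept]
  = (418 / 1079)    [1497 ≡ 418 mod 1079]
  = (209 / 1079)    [1079 ≡ 7 mod 8 ⇒ (2 / 1079) = +1]
  = (1079 / 209)    [QR: 209 ≡ 1 mod 4, sign kept]
  = (34 / 209)    [1079 ≡ 34 mod 209]
  = (17 / 209)    [209 ≡ 1 mod 8 ⇒ (2 / 209) = +1]
  = (209 / 17)    [QR: 17 ≡ 1 mod 4, sign kept]
  = (5 / 17)    [209 ≡ 5 mod 17]
  = (17 / 5)    [QR: 5 ≡ 1 mod 4, sign kept]
  = (2 / 5)    [17 ≡ 2 mod 5]
  = -(1 / 5)    [5 ≡ 5 mod 8 ⇒ (2 / 5) = -1]
  = -1    [(1 / 5) = 1]
Second factor (2198 / 4073):
(2198 / 4073)
  = (1099 / 4073)    [4073 ≡ 1 mod 8 ⇒ (2 / 4073) = +1]
  = (4073 / 1099)    [QR: 4073 ≡ 1 mod 4, sign kept]
  = (776 / 1099)    [4073 ≡ 776 mod 1099]
  = -(97 / 1099)    [1099 ≡ 3 mod 8 ⇒ (2 / 1099)^3 = -1]
  = -(1099 / 97)    [QR: 97 ≡ 1 mod 4, sign kept]
  = -(32 / 97)    [1099 ≡ 32 mod 97]
  = -(1 / 97)    [97 ≡ 1 mod 8 ⇒ (2 / 97)^5 = +1]
  = -1    [(1 / 97) = 1]
Product: (-1)·(-1) = 1.

1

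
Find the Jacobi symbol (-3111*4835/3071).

-1

By multiplicativity, (-3111·4835/3071) = (-3111/3071)·(4835/3071).
First factor (-3111/3071):
Reduce the numerator: -3111 ≡ 3031 (mod 3071), so (-3111/3071) = (3031/3071).
Both 3031 ≡ 3 and 3071 ≡ 3 (mod 4), so reciprocity gives (3031/3071) = -(3071/3031). Reduce: 3071 ≡ 40 (mod 3031). Now have -(40/3031).
Factor out 2: 40 = 2^3·5. Since 3031 ≡ 7 (mod 8), (2/3031) = +1, and (2/3031)^3 = +1. Now have -(5/3031).
5 ≡ 1 (mod 4), so quadratic reciprocity gives (5/3031) = (3031/5). Reduce: 3031 ≡ 1 (mod 5). Now have -(1/5).
(1/5) = 1. Collecting the sign factors: -1.
Second factor (4835/3071):
Reduce the numerator: 4835 ≡ 1764 (mod 3071), so (4835/3071) = (1764/3071).
Factor out 2: 1764 = 2^2·441. Since 3071 ≡ 7 (mod 8), (2/3071) = +1, and (2/3071)^2 = +1. Now have (441/3071).
441 ≡ 1 (mod 4), so quadratic reciprocity gives (441/3071) = (3071/441). Reduce: 3071 ≡ 425 (mod 441). Now have (425/441).
425 ≡ 1 (mod 4), so quadratic reciprocity gives (425/441) = (441/425). Reduce: 441 ≡ 16 (mod 425). Now have (16/425).
Factor out 2: 16 = 2^4. Since 425 ≡ 1 (mod 8), (2/425) = +1, and (2/425)^4 = +1. Now have (1/425).
(1/425) = 1. Collecting the sign factors: 1.
Product: (-1)·(1) = -1.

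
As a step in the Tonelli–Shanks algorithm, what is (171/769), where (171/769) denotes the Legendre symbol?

769 ≡ 1 (mod 4), so quadratic reciprocity gives (171/769) = (769/171). Reduce: 769 ≡ 85 (mod 171). Now have (85/171).
85 ≡ 1 (mod 4), so quadratic reciprocity gives (85/171) = (171/85). Reduce: 171 ≡ 1 (mod 85). Now have (1/85).
(1/85) = 1. Collecting the sign factors: 1.

1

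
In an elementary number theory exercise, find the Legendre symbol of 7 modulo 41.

-1

(7 / 41)
  = (41 / 7)    [QR: 41 ≡ 1 mod 4, sign kept]
  = (6 / 7)    [41 ≡ 6 mod 7]
  = (3 / 7)    [7 ≡ 7 mod 8 ⇒ (2 / 7) = +1]
  = -(7 / 3)    [QR: both ≡ 3 mod 4, sign flips]
  = -(1 / 3)    [7 ≡ 1 mod 3]
  = -1    [(1 / 3) = 1]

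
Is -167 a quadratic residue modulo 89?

yes

Pull out -1: (-167|89) = (-1|89)·(167|89). Since 89 ≡ 1 (mod 4), (-1|89) = +1. Now have (167|89).
Reduce the numerator: 167 ≡ 78 (mod 89), so (167|89) = (78|89).
Factor out 2: 78 = 2·39. Since 89 ≡ 1 (mod 8), (2|89) = +1. Now have (39|89).
89 ≡ 1 (mod 4), so quadratic reciprocity gives (39|89) = (89|39). Reduce: 89 ≡ 11 (mod 39). Now have (11|39).
Both 11 ≡ 3 and 39 ≡ 3 (mod 4), so reciprocity gives (11|39) = -(39|11). Reduce: 39 ≡ 6 (mod 11). Now have -(6|11).
Factor out 2: 6 = 2·3. Since 11 ≡ 3 (mod 8), (2|11) = -1. Now have (3|11).
Both 3 ≡ 3 and 11 ≡ 3 (mod 4), so reciprocity gives (3|11) = -(11|3). Reduce: 11 ≡ 2 (mod 3). Now have -(2|3).
Factor out 2: 2 = 2. Since 3 ≡ 3 (mod 8), (2|3) = -1. Now have (1|3).
(1|3) = 1. Collecting the sign factors: 1.
(-167|89) = 1, and 89 is prime, so -167 is a quadratic residue mod 89.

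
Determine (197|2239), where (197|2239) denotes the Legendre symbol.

-1

197 ≡ 1 (mod 4), so quadratic reciprocity gives (197|2239) = (2239|197). Reduce: 2239 ≡ 72 (mod 197). Now have (72|197).
Factor out 2: 72 = 2^3·9. Since 197 ≡ 5 (mod 8), (2|197) = -1, and (2|197)^3 = -1. Now have -(9|197).
9 ≡ 1 (mod 4), so quadratic reciprocity gives (9|197) = (197|9). Reduce: 197 ≡ 8 (mod 9). Now have -(8|9).
Factor out 2: 8 = 2^3. Since 9 ≡ 1 (mod 8), (2|9) = +1, and (2|9)^3 = +1. Now have -(1|9).
(1|9) = 1. Collecting the sign factors: -1.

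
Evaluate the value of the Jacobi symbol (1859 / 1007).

1

Reduce the numerator: 1859 ≡ 852 (mod 1007), so (1859 / 1007) = (852 / 1007).
Factor out 2: 852 = 2^2·213. Since 1007 ≡ 7 (mod 8), (2 / 1007) = +1, and (2 / 1007)^2 = +1. Now have (213 / 1007).
213 ≡ 1 (mod 4), so quadratic reciprocity gives (213 / 1007) = (1007 / 213). Reduce: 1007 ≡ 155 (mod 213). Now have (155 / 213).
213 ≡ 1 (mod 4), so quadratic reciprocity gives (155 / 213) = (213 / 155). Reduce: 213 ≡ 58 (mod 155). Now have (58 / 155).
Factor out 2: 58 = 2·29. Since 155 ≡ 3 (mod 8), (2 / 155) = -1. Now have -(29 / 155).
29 ≡ 1 (mod 4), so quadratic reciprocity gives (29 / 155) = (155 / 29). Reduce: 155 ≡ 10 (mod 29). Now have -(10 / 29).
Factor out 2: 10 = 2·5. Since 29 ≡ 5 (mod 8), (2 / 29) = -1. Now have (5 / 29).
5 ≡ 1 (mod 4), so quadratic reciprocity gives (5 / 29) = (29 / 5). Reduce: 29 ≡ 4 (mod 5). Now have (4 / 5).
Factor out 2: 4 = 2^2. Since 5 ≡ 5 (mod 8), (2 / 5) = -1, and (2 / 5)^2 = +1. Now have (1 / 5).
(1 / 5) = 1. Collecting the sign factors: 1.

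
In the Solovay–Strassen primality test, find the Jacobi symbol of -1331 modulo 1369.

Reduce the numerator: -1331 ≡ 38 (mod 1369), so (-1331/1369) = (38/1369).
Factor out 2: 38 = 2·19. Since 1369 ≡ 1 (mod 8), (2/1369) = +1. Now have (19/1369).
1369 ≡ 1 (mod 4), so quadratic reciprocity gives (19/1369) = (1369/19). Reduce: 1369 ≡ 1 (mod 19). Now have (1/19).
(1/19) = 1. Collecting the sign factors: 1.

1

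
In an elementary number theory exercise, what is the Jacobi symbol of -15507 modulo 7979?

Pull out -1: (-15507/7979) = (-1/7979)·(15507/7979). Since 7979 ≡ 3 (mod 4), (-1/7979) = -1. Now have -(15507/7979).
Reduce the numerator: 15507 ≡ 7528 (mod 7979), so (15507/7979) = (7528/7979).
Factor out 2: 7528 = 2^3·941. Since 7979 ≡ 3 (mod 8), (2/7979) = -1, and (2/7979)^3 = -1. Now have (941/7979).
941 ≡ 1 (mod 4), so quadratic reciprocity gives (941/7979) = (7979/941). Reduce: 7979 ≡ 451 (mod 941). Now have (451/941).
941 ≡ 1 (mod 4), so quadratic reciprocity gives (451/941) = (941/451). Reduce: 941 ≡ 39 (mod 451). Now have (39/451).
Both 39 ≡ 3 and 451 ≡ 3 (mod 4), so reciprocity gives (39/451) = -(451/39). Reduce: 451 ≡ 22 (mod 39). Now have -(22/39).
Factor out 2: 22 = 2·11. Since 39 ≡ 7 (mod 8), (2/39) = +1. Now have -(11/39).
Both 11 ≡ 3 and 39 ≡ 3 (mod 4), so reciprocity gives (11/39) = -(39/11). Reduce: 39 ≡ 6 (mod 11). Now have (6/11).
Factor out 2: 6 = 2·3. Since 11 ≡ 3 (mod 8), (2/11) = -1. Now have -(3/11).
Both 3 ≡ 3 and 11 ≡ 3 (mod 4), so reciprocity gives (3/11) = -(11/3). Reduce: 11 ≡ 2 (mod 3). Now have (2/3).
Factor out 2: 2 = 2. Since 3 ≡ 3 (mod 8), (2/3) = -1. Now have -(1/3).
(1/3) = 1. Collecting the sign factors: -1.

-1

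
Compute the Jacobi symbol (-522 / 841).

Reduce the numerator: -522 ≡ 319 (mod 841), so (-522 / 841) = (319 / 841).
841 ≡ 1 (mod 4), so quadratic reciprocity gives (319 / 841) = (841 / 319). Reduce: 841 ≡ 203 (mod 319). Now have (203 / 319).
Both 203 ≡ 3 and 319 ≡ 3 (mod 4), so reciprocity gives (203 / 319) = -(319 / 203). Reduce: 319 ≡ 116 (mod 203). Now have -(116 / 203).
Factor out 2: 116 = 2^2·29. Since 203 ≡ 3 (mod 8), (2 / 203) = -1, and (2 / 203)^2 = +1. Now have -(29 / 203).
29 ≡ 1 (mod 4), so quadratic reciprocity gives (29 / 203) = (203 / 29). Reduce: 203 ≡ 0 (mod 29). Now have -(0 / 29).
The numerator is now 0 with denominator 29 > 1: the symbol is 0.

0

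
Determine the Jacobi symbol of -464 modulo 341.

1

(-464 / 341)
  = (464 / 341)    [341 ≡ 1 mod 4 ⇒ (-1 / 341) = +1]
  = (123 / 341)    [464 ≡ 123 mod 341]
  = (341 / 123)    [QR: 341 ≡ 1 mod 4, sign kept]
  = (95 / 123)    [341 ≡ 95 mod 123]
  = -(123 / 95)    [QR: both ≡ 3 mod 4, sign flips]
  = -(28 / 95)    [123 ≡ 28 mod 95]
  = -(7 / 95)    [95 ≡ 7 mod 8 ⇒ (2 / 95)^2 = +1]
  = (95 / 7)    [QR: both ≡ 3 mod 4, sign flips]
  = (4 / 7)    [95 ≡ 4 mod 7]
  = (1 / 7)    [7 ≡ 7 mod 8 ⇒ (2 / 7)^2 = +1]
  = 1    [(1 / 7) = 1]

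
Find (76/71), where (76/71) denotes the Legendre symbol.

Reduce the numerator: 76 ≡ 5 (mod 71), so (76/71) = (5/71).
5 ≡ 1 (mod 4), so quadratic reciprocity gives (5/71) = (71/5). Reduce: 71 ≡ 1 (mod 5). Now have (1/5).
(1/5) = 1. Collecting the sign factors: 1.

1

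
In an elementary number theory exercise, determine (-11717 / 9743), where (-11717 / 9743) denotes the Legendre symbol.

1

(-11717 / 9743)
  = (7769 / 9743)    [-11717 ≡ 7769 mod 9743]
  = (9743 / 7769)    [QR: 7769 ≡ 1 mod 4, sign kept]
  = (1974 / 7769)    [9743 ≡ 1974 mod 7769]
  = (987 / 7769)    [7769 ≡ 1 mod 8 ⇒ (2 / 7769) = +1]
  = (7769 / 987)    [QR: 7769 ≡ 1 mod 4, sign kept]
  = (860 / 987)    [7769 ≡ 860 mod 987]
  = (215 / 987)    [987 ≡ 3 mod 8 ⇒ (2 / 987)^2 = +1]
  = -(987 / 215)    [QR: both ≡ 3 mod 4, sign flips]
  = -(127 / 215)    [987 ≡ 127 mod 215]
  = (215 / 127)    [QR: both ≡ 3 mod 4, sign flips]
  = (88 / 127)    [215 ≡ 88 mod 127]
  = (11 / 127)    [127 ≡ 7 mod 8 ⇒ (2 / 127)^3 = +1]
  = -(127 / 11)    [QR: both ≡ 3 mod 4, sign flips]
  = -(6 / 11)    [127 ≡ 6 mod 11]
  = (3 / 11)    [11 ≡ 3 mod 8 ⇒ (2 / 11) = -1]
  = -(11 / 3)    [QR: both ≡ 3 mod 4, sign flips]
  = -(2 / 3)    [11 ≡ 2 mod 3]
  = (1 / 3)    [3 ≡ 3 mod 8 ⇒ (2 / 3) = -1]
  = 1    [(1 / 3) = 1]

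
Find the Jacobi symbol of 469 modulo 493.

469 ≡ 1 (mod 4), so quadratic reciprocity gives (469/493) = (493/469). Reduce: 493 ≡ 24 (mod 469). Now have (24/469).
Factor out 2: 24 = 2^3·3. Since 469 ≡ 5 (mod 8), (2/469) = -1, and (2/469)^3 = -1. Now have -(3/469).
469 ≡ 1 (mod 4), so quadratic reciprocity gives (3/469) = (469/3). Reduce: 469 ≡ 1 (mod 3). Now have -(1/3).
(1/3) = 1. Collecting the sign factors: -1.

-1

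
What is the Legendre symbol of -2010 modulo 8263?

1

Reduce the numerator: -2010 ≡ 6253 (mod 8263), so (-2010/8263) = (6253/8263).
6253 ≡ 1 (mod 4), so quadratic reciprocity gives (6253/8263) = (8263/6253). Reduce: 8263 ≡ 2010 (mod 6253). Now have (2010/6253).
Factor out 2: 2010 = 2·1005. Since 6253 ≡ 5 (mod 8), (2/6253) = -1. Now have -(1005/6253).
1005 ≡ 1 (mod 4), so quadratic reciprocity gives (1005/6253) = (6253/1005). Reduce: 6253 ≡ 223 (mod 1005). Now have -(223/1005).
1005 ≡ 1 (mod 4), so quadratic reciprocity gives (223/1005) = (1005/223). Reduce: 1005 ≡ 113 (mod 223). Now have -(113/223).
113 ≡ 1 (mod 4), so quadratic reciprocity gives (113/223) = (223/113). Reduce: 223 ≡ 110 (mod 113). Now have -(110/113).
Factor out 2: 110 = 2·55. Since 113 ≡ 1 (mod 8), (2/113) = +1. Now have -(55/113).
113 ≡ 1 (mod 4), so quadratic reciprocity gives (55/113) = (113/55). Reduce: 113 ≡ 3 (mod 55). Now have -(3/55).
Both 3 ≡ 3 and 55 ≡ 3 (mod 4), so reciprocity gives (3/55) = -(55/3). Reduce: 55 ≡ 1 (mod 3). Now have (1/3).
(1/3) = 1. Collecting the sign factors: 1.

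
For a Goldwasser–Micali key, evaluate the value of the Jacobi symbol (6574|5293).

1

(6574|5293)
  = (1281|5293)    [6574 ≡ 1281 mod 5293]
  = (5293|1281)    [QR: 1281 ≡ 1 mod 4, sign kept]
  = (169|1281)    [5293 ≡ 169 mod 1281]
  = (1281|169)    [QR: 169 ≡ 1 mod 4, sign kept]
  = (98|169)    [1281 ≡ 98 mod 169]
  = (49|169)    [169 ≡ 1 mod 8 ⇒ (2|169) = +1]
  = (169|49)    [QR: 49 ≡ 1 mod 4, sign kept]
  = (22|49)    [169 ≡ 22 mod 49]
  = (11|49)    [49 ≡ 1 mod 8 ⇒ (2|49) = +1]
  = (49|11)    [QR: 49 ≡ 1 mod 4, sign kept]
  = (5|11)    [49 ≡ 5 mod 11]
  = (11|5)    [QR: 5 ≡ 1 mod 4, sign kept]
  = (1|5)    [11 ≡ 1 mod 5]
  = 1    [(1|5) = 1]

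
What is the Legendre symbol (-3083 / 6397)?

-1

Reduce the numerator: -3083 ≡ 3314 (mod 6397), so (-3083 / 6397) = (3314 / 6397).
Factor out 2: 3314 = 2·1657. Since 6397 ≡ 5 (mod 8), (2 / 6397) = -1. Now have -(1657 / 6397).
1657 ≡ 1 (mod 4), so quadratic reciprocity gives (1657 / 6397) = (6397 / 1657). Reduce: 6397 ≡ 1426 (mod 1657). Now have -(1426 / 1657).
Factor out 2: 1426 = 2·713. Since 1657 ≡ 1 (mod 8), (2 / 1657) = +1. Now have -(713 / 1657).
713 ≡ 1 (mod 4), so quadratic reciprocity gives (713 / 1657) = (1657 / 713). Reduce: 1657 ≡ 231 (mod 713). Now have -(231 / 713).
713 ≡ 1 (mod 4), so quadratic reciprocity gives (231 / 713) = (713 / 231). Reduce: 713 ≡ 20 (mod 231). Now have -(20 / 231).
Factor out 2: 20 = 2^2·5. Since 231 ≡ 7 (mod 8), (2 / 231) = +1, and (2 / 231)^2 = +1. Now have -(5 / 231).
5 ≡ 1 (mod 4), so quadratic reciprocity gives (5 / 231) = (231 / 5). Reduce: 231 ≡ 1 (mod 5). Now have -(1 / 5).
(1 / 5) = 1. Collecting the sign factors: -1.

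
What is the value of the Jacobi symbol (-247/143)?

Reduce the numerator: -247 ≡ 39 (mod 143), so (-247/143) = (39/143).
Both 39 ≡ 3 and 143 ≡ 3 (mod 4), so reciprocity gives (39/143) = -(143/39). Reduce: 143 ≡ 26 (mod 39). Now have -(26/39).
Factor out 2: 26 = 2·13. Since 39 ≡ 7 (mod 8), (2/39) = +1. Now have -(13/39).
13 ≡ 1 (mod 4), so quadratic reciprocity gives (13/39) = (39/13). Reduce: 39 ≡ 0 (mod 13). Now have -(0/13).
The numerator is now 0 with denominator 13 > 1: the symbol is 0.

0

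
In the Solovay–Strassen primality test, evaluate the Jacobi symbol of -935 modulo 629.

Reduce the numerator: -935 ≡ 323 (mod 629), so (-935 / 629) = (323 / 629).
629 ≡ 1 (mod 4), so quadratic reciprocity gives (323 / 629) = (629 / 323). Reduce: 629 ≡ 306 (mod 323). Now have (306 / 323).
Factor out 2: 306 = 2·153. Since 323 ≡ 3 (mod 8), (2 / 323) = -1. Now have -(153 / 323).
153 ≡ 1 (mod 4), so quadratic reciprocity gives (153 / 323) = (323 / 153). Reduce: 323 ≡ 17 (mod 153). Now have -(17 / 153).
17 ≡ 1 (mod 4), so quadratic reciprocity gives (17 / 153) = (153 / 17). Reduce: 153 ≡ 0 (mod 17). Now have -(0 / 17).
The numerator is now 0 with denominator 17 > 1: the symbol is 0.

0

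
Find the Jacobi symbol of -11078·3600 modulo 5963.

-1

By multiplicativity, (-11078·3600|5963) = (-11078|5963)·(3600|5963).
First factor (-11078|5963):
(-11078|5963)
  = (848|5963)    [-11078 ≡ 848 mod 5963]
  = (53|5963)    [5963 ≡ 3 mod 8 ⇒ (2|5963)^4 = +1]
  = (5963|53)    [QR: 53 ≡ 1 mod 4, sign kept]
  = (27|53)    [5963 ≡ 27 mod 53]
  = (53|27)    [QR: 53 ≡ 1 mod 4, sign kept]
  = (26|27)    [53 ≡ 26 mod 27]
  = -(13|27)    [27 ≡ 3 mod 8 ⇒ (2|27) = -1]
  = -(27|13)    [QR: 13 ≡ 1 mod 4, sign kept]
  = -(1|13)    [27 ≡ 1 mod 13]
  = -1    [(1|13) = 1]
Second factor (3600|5963):
(3600|5963)
  = (225|5963)    [5963 ≡ 3 mod 8 ⇒ (2|5963)^4 = +1]
  = (5963|225)    [QR: 225 ≡ 1 mod 4, sign kept]
  = (113|225)    [5963 ≡ 113 mod 225]
  = (225|113)    [QR: 113 ≡ 1 mod 4, sign kept]
  = (112|113)    [225 ≡ 112 mod 113]
  = (7|113)    [113 ≡ 1 mod 8 ⇒ (2|113)^4 = +1]
  = (113|7)    [QR: 113 ≡ 1 mod 4, sign kept]
  = (1|7)    [113 ≡ 1 mod 7]
  = 1    [(1|7) = 1]
Product: (-1)·(1) = -1.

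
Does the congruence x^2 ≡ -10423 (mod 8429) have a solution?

no

Reduce the numerator: -10423 ≡ 6435 (mod 8429), so (-10423/8429) = (6435/8429).
8429 ≡ 1 (mod 4), so quadratic reciprocity gives (6435/8429) = (8429/6435). Reduce: 8429 ≡ 1994 (mod 6435). Now have (1994/6435).
Factor out 2: 1994 = 2·997. Since 6435 ≡ 3 (mod 8), (2/6435) = -1. Now have -(997/6435).
997 ≡ 1 (mod 4), so quadratic reciprocity gives (997/6435) = (6435/997). Reduce: 6435 ≡ 453 (mod 997). Now have -(453/997).
453 ≡ 1 (mod 4), so quadratic reciprocity gives (453/997) = (997/453). Reduce: 997 ≡ 91 (mod 453). Now have -(91/453).
453 ≡ 1 (mod 4), so quadratic reciprocity gives (91/453) = (453/91). Reduce: 453 ≡ 89 (mod 91). Now have -(89/91).
89 ≡ 1 (mod 4), so quadratic reciprocity gives (89/91) = (91/89). Reduce: 91 ≡ 2 (mod 89). Now have -(2/89).
Factor out 2: 2 = 2. Since 89 ≡ 1 (mod 8), (2/89) = +1. Now have -(1/89).
(1/89) = 1. Collecting the sign factors: -1.
The Legendre symbol is -1, so x^2 ≡ -10423 (mod 8429) has no solution.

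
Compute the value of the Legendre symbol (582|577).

-1

(582|577)
  = (5|577)    [582 ≡ 5 mod 577]
  = (577|5)    [QR: 5 ≡ 1 mod 4, sign kept]
  = (2|5)    [577 ≡ 2 mod 5]
  = -(1|5)    [5 ≡ 5 mod 8 ⇒ (2|5) = -1]
  = -1    [(1|5) = 1]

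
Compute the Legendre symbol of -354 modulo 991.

Pull out -1: (-354 / 991) = (-1 / 991)·(354 / 991). Since 991 ≡ 3 (mod 4), (-1 / 991) = -1. Now have -(354 / 991).
Factor out 2: 354 = 2·177. Since 991 ≡ 7 (mod 8), (2 / 991) = +1. Now have -(177 / 991).
177 ≡ 1 (mod 4), so quadratic reciprocity gives (177 / 991) = (991 / 177). Reduce: 991 ≡ 106 (mod 177). Now have -(106 / 177).
Factor out 2: 106 = 2·53. Since 177 ≡ 1 (mod 8), (2 / 177) = +1. Now have -(53 / 177).
53 ≡ 1 (mod 4), so quadratic reciprocity gives (53 / 177) = (177 / 53). Reduce: 177 ≡ 18 (mod 53). Now have -(18 / 53).
Factor out 2: 18 = 2·9. Since 53 ≡ 5 (mod 8), (2 / 53) = -1. Now have (9 / 53).
9 ≡ 1 (mod 4), so quadratic reciprocity gives (9 / 53) = (53 / 9). Reduce: 53 ≡ 8 (mod 9). Now have (8 / 9).
Factor out 2: 8 = 2^3. Since 9 ≡ 1 (mod 8), (2 / 9) = +1, and (2 / 9)^3 = +1. Now have (1 / 9).
(1 / 9) = 1. Collecting the sign factors: 1.

1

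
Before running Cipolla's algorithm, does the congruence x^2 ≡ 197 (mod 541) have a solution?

no

(197/541)
  = (541/197)    [QR: 197 ≡ 1 mod 4, sign kept]
  = (147/197)    [541 ≡ 147 mod 197]
  = (197/147)    [QR: 197 ≡ 1 mod 4, sign kept]
  = (50/147)    [197 ≡ 50 mod 147]
  = -(25/147)    [147 ≡ 3 mod 8 ⇒ (2/147) = -1]
  = -(147/25)    [QR: 25 ≡ 1 mod 4, sign kept]
  = -(22/25)    [147 ≡ 22 mod 25]
  = -(11/25)    [25 ≡ 1 mod 8 ⇒ (2/25) = +1]
  = -(25/11)    [QR: 25 ≡ 1 mod 4, sign kept]
  = -(3/11)    [25 ≡ 3 mod 11]
  = (11/3)    [QR: both ≡ 3 mod 4, sign flips]
  = (2/3)    [11 ≡ 2 mod 3]
  = -(1/3)    [3 ≡ 3 mod 8 ⇒ (2/3) = -1]
  = -1    [(1/3) = 1]
The Legendre symbol is -1, so x^2 ≡ 197 (mod 541) has no solution.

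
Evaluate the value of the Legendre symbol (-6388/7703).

-1

(-6388/7703)
  = (1315/7703)    [-6388 ≡ 1315 mod 7703]
  = -(7703/1315)    [QR: both ≡ 3 mod 4, sign flips]
  = -(1128/1315)    [7703 ≡ 1128 mod 1315]
  = (141/1315)    [1315 ≡ 3 mod 8 ⇒ (2/1315)^3 = -1]
  = (1315/141)    [QR: 141 ≡ 1 mod 4, sign kept]
  = (46/141)    [1315 ≡ 46 mod 141]
  = -(23/141)    [141 ≡ 5 mod 8 ⇒ (2/141) = -1]
  = -(141/23)    [QR: 141 ≡ 1 mod 4, sign kept]
  = -(3/23)    [141 ≡ 3 mod 23]
  = (23/3)    [QR: both ≡ 3 mod 4, sign flips]
  = (2/3)    [23 ≡ 2 mod 3]
  = -(1/3)    [3 ≡ 3 mod 8 ⇒ (2/3) = -1]
  = -1    [(1/3) = 1]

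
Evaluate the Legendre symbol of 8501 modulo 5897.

Reduce the numerator: 8501 ≡ 2604 (mod 5897), so (8501/5897) = (2604/5897).
Factor out 2: 2604 = 2^2·651. Since 5897 ≡ 1 (mod 8), (2/5897) = +1, and (2/5897)^2 = +1. Now have (651/5897).
5897 ≡ 1 (mod 4), so quadratic reciprocity gives (651/5897) = (5897/651). Reduce: 5897 ≡ 38 (mod 651). Now have (38/651).
Factor out 2: 38 = 2·19. Since 651 ≡ 3 (mod 8), (2/651) = -1. Now have -(19/651).
Both 19 ≡ 3 and 651 ≡ 3 (mod 4), so reciprocity gives (19/651) = -(651/19). Reduce: 651 ≡ 5 (mod 19). Now have (5/19).
5 ≡ 1 (mod 4), so quadratic reciprocity gives (5/19) = (19/5). Reduce: 19 ≡ 4 (mod 5). Now have (4/5).
Factor out 2: 4 = 2^2. Since 5 ≡ 5 (mod 8), (2/5) = -1, and (2/5)^2 = +1. Now have (1/5).
(1/5) = 1. Collecting the sign factors: 1.

1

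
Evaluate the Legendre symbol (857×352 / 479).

By multiplicativity, (857·352 / 479) = (857 / 479)·(352 / 479).
First factor (857 / 479):
Reduce the numerator: 857 ≡ 378 (mod 479), so (857 / 479) = (378 / 479).
Factor out 2: 378 = 2·189. Since 479 ≡ 7 (mod 8), (2 / 479) = +1. Now have (189 / 479).
189 ≡ 1 (mod 4), so quadratic reciprocity gives (189 / 479) = (479 / 189). Reduce: 479 ≡ 101 (mod 189). Now have (101 / 189).
101 ≡ 1 (mod 4), so quadratic reciprocity gives (101 / 189) = (189 / 101). Reduce: 189 ≡ 88 (mod 101). Now have (88 / 101).
Factor out 2: 88 = 2^3·11. Since 101 ≡ 5 (mod 8), (2 / 101) = -1, and (2 / 101)^3 = -1. Now have -(11 / 101).
101 ≡ 1 (mod 4), so quadratic reciprocity gives (11 / 101) = (101 / 11). Reduce: 101 ≡ 2 (mod 11). Now have -(2 / 11).
Factor out 2: 2 = 2. Since 11 ≡ 3 (mod 8), (2 / 11) = -1. Now have (1 / 11).
(1 / 11) = 1. Collecting the sign factors: 1.
Second factor (352 / 479):
Factor out 2: 352 = 2^5·11. Since 479 ≡ 7 (mod 8), (2 / 479) = +1, and (2 / 479)^5 = +1. Now have (11 / 479).
Both 11 ≡ 3 and 479 ≡ 3 (mod 4), so reciprocity gives (11 / 479) = -(479 / 11). Reduce: 479 ≡ 6 (mod 11). Now have -(6 / 11).
Factor out 2: 6 = 2·3. Since 11 ≡ 3 (mod 8), (2 / 11) = -1. Now have (3 / 11).
Both 3 ≡ 3 and 11 ≡ 3 (mod 4), so reciprocity gives (3 / 11) = -(11 / 3). Reduce: 11 ≡ 2 (mod 3). Now have -(2 / 3).
Factor out 2: 2 = 2. Since 3 ≡ 3 (mod 8), (2 / 3) = -1. Now have (1 / 3).
(1 / 3) = 1. Collecting the sign factors: 1.
Product: (1)·(1) = 1.

1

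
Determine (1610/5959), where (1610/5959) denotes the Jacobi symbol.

1

Factor out 2: 1610 = 2·805. Since 5959 ≡ 7 (mod 8), (2/5959) = +1. Now have (805/5959).
805 ≡ 1 (mod 4), so quadratic reciprocity gives (805/5959) = (5959/805). Reduce: 5959 ≡ 324 (mod 805). Now have (324/805).
Factor out 2: 324 = 2^2·81. Since 805 ≡ 5 (mod 8), (2/805) = -1, and (2/805)^2 = +1. Now have (81/805).
81 ≡ 1 (mod 4), so quadratic reciprocity gives (81/805) = (805/81). Reduce: 805 ≡ 76 (mod 81). Now have (76/81).
Factor out 2: 76 = 2^2·19. Since 81 ≡ 1 (mod 8), (2/81) = +1, and (2/81)^2 = +1. Now have (19/81).
81 ≡ 1 (mod 4), so quadratic reciprocity gives (19/81) = (81/19). Reduce: 81 ≡ 5 (mod 19). Now have (5/19).
5 ≡ 1 (mod 4), so quadratic reciprocity gives (5/19) = (19/5). Reduce: 19 ≡ 4 (mod 5). Now have (4/5).
Factor out 2: 4 = 2^2. Since 5 ≡ 5 (mod 8), (2/5) = -1, and (2/5)^2 = +1. Now have (1/5).
(1/5) = 1. Collecting the sign factors: 1.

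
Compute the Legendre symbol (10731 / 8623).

Reduce the numerator: 10731 ≡ 2108 (mod 8623), so (10731 / 8623) = (2108 / 8623).
Factor out 2: 2108 = 2^2·527. Since 8623 ≡ 7 (mod 8), (2 / 8623) = +1, and (2 / 8623)^2 = +1. Now have (527 / 8623).
Both 527 ≡ 3 and 8623 ≡ 3 (mod 4), so reciprocity gives (527 / 8623) = -(8623 / 527). Reduce: 8623 ≡ 191 (mod 527). Now have -(191 / 527).
Both 191 ≡ 3 and 527 ≡ 3 (mod 4), so reciprocity gives (191 / 527) = -(527 / 191). Reduce: 527 ≡ 145 (mod 191). Now have (145 / 191).
145 ≡ 1 (mod 4), so quadratic reciprocity gives (145 / 191) = (191 / 145). Reduce: 191 ≡ 46 (mod 145). Now have (46 / 145).
Factor out 2: 46 = 2·23. Since 145 ≡ 1 (mod 8), (2 / 145) = +1. Now have (23 / 145).
145 ≡ 1 (mod 4), so quadratic reciprocity gives (23 / 145) = (145 / 23). Reduce: 145 ≡ 7 (mod 23). Now have (7 / 23).
Both 7 ≡ 3 and 23 ≡ 3 (mod 4), so reciprocity gives (7 / 23) = -(23 / 7). Reduce: 23 ≡ 2 (mod 7). Now have -(2 / 7).
Factor out 2: 2 = 2. Since 7 ≡ 7 (mod 8), (2 / 7) = +1. Now have -(1 / 7).
(1 / 7) = 1. Collecting the sign factors: -1.

-1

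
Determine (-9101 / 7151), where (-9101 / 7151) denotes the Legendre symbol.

Pull out -1: (-9101 / 7151) = (-1 / 7151)·(9101 / 7151). Since 7151 ≡ 3 (mod 4), (-1 / 7151) = -1. Now have -(9101 / 7151).
Reduce the numerator: 9101 ≡ 1950 (mod 7151), so (9101 / 7151) = (1950 / 7151).
Factor out 2: 1950 = 2·975. Since 7151 ≡ 7 (mod 8), (2 / 7151) = +1. Now have -(975 / 7151).
Both 975 ≡ 3 and 7151 ≡ 3 (mod 4), so reciprocity gives (975 / 7151) = -(7151 / 975). Reduce: 7151 ≡ 326 (mod 975). Now have (326 / 975).
Factor out 2: 326 = 2·163. Since 975 ≡ 7 (mod 8), (2 / 975) = +1. Now have (163 / 975).
Both 163 ≡ 3 and 975 ≡ 3 (mod 4), so reciprocity gives (163 / 975) = -(975 / 163). Reduce: 975 ≡ 160 (mod 163). Now have -(160 / 163).
Factor out 2: 160 = 2^5·5. Since 163 ≡ 3 (mod 8), (2 / 163) = -1, and (2 / 163)^5 = -1. Now have (5 / 163).
5 ≡ 1 (mod 4), so quadratic reciprocity gives (5 / 163) = (163 / 5). Reduce: 163 ≡ 3 (mod 5). Now have (3 / 5).
5 ≡ 1 (mod 4), so quadratic reciprocity gives (3 / 5) = (5 / 3). Reduce: 5 ≡ 2 (mod 3). Now have (2 / 3).
Factor out 2: 2 = 2. Since 3 ≡ 3 (mod 8), (2 / 3) = -1. Now have -(1 / 3).
(1 / 3) = 1. Collecting the sign factors: -1.

-1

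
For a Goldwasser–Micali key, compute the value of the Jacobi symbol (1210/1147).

1

(1210/1147)
  = (63/1147)    [1210 ≡ 63 mod 1147]
  = -(1147/63)    [QR: both ≡ 3 mod 4, sign flips]
  = -(13/63)    [1147 ≡ 13 mod 63]
  = -(63/13)    [QR: 13 ≡ 1 mod 4, sign kept]
  = -(11/13)    [63 ≡ 11 mod 13]
  = -(13/11)    [QR: 13 ≡ 1 mod 4, sign kept]
  = -(2/11)    [13 ≡ 2 mod 11]
  = (1/11)    [11 ≡ 3 mod 8 ⇒ (2/11) = -1]
  = 1    [(1/11) = 1]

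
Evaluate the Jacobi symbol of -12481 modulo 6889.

Reduce the numerator: -12481 ≡ 1297 (mod 6889), so (-12481/6889) = (1297/6889).
1297 ≡ 1 (mod 4), so quadratic reciprocity gives (1297/6889) = (6889/1297). Reduce: 6889 ≡ 404 (mod 1297). Now have (404/1297).
Factor out 2: 404 = 2^2·101. Since 1297 ≡ 1 (mod 8), (2/1297) = +1, and (2/1297)^2 = +1. Now have (101/1297).
101 ≡ 1 (mod 4), so quadratic reciprocity gives (101/1297) = (1297/101). Reduce: 1297 ≡ 85 (mod 101). Now have (85/101).
85 ≡ 1 (mod 4), so quadratic reciprocity gives (85/101) = (101/85). Reduce: 101 ≡ 16 (mod 85). Now have (16/85).
Factor out 2: 16 = 2^4. Since 85 ≡ 5 (mod 8), (2/85) = -1, and (2/85)^4 = +1. Now have (1/85).
(1/85) = 1. Collecting the sign factors: 1.

1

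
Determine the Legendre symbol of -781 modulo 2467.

Pull out -1: (-781 / 2467) = (-1 / 2467)·(781 / 2467). Since 2467 ≡ 3 (mod 4), (-1 / 2467) = -1. Now have -(781 / 2467).
781 ≡ 1 (mod 4), so quadratic reciprocity gives (781 / 2467) = (2467 / 781). Reduce: 2467 ≡ 124 (mod 781). Now have -(124 / 781).
Factor out 2: 124 = 2^2·31. Since 781 ≡ 5 (mod 8), (2 / 781) = -1, and (2 / 781)^2 = +1. Now have -(31 / 781).
781 ≡ 1 (mod 4), so quadratic reciprocity gives (31 / 781) = (781 / 31). Reduce: 781 ≡ 6 (mod 31). Now have -(6 / 31).
Factor out 2: 6 = 2·3. Since 31 ≡ 7 (mod 8), (2 / 31) = +1. Now have -(3 / 31).
Both 3 ≡ 3 and 31 ≡ 3 (mod 4), so reciprocity gives (3 / 31) = -(31 / 3). Reduce: 31 ≡ 1 (mod 3). Now have (1 / 3).
(1 / 3) = 1. Collecting the sign factors: 1.

1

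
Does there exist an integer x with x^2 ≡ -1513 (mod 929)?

no

(-1513/929)
  = (1513/929)    [929 ≡ 1 mod 4 ⇒ (-1/929) = +1]
  = (584/929)    [1513 ≡ 584 mod 929]
  = (73/929)    [929 ≡ 1 mod 8 ⇒ (2/929)^3 = +1]
  = (929/73)    [QR: 73 ≡ 1 mod 4, sign kept]
  = (53/73)    [929 ≡ 53 mod 73]
  = (73/53)    [QR: 53 ≡ 1 mod 4, sign kept]
  = (20/53)    [73 ≡ 20 mod 53]
  = (5/53)    [53 ≡ 5 mod 8 ⇒ (2/53)^2 = +1]
  = (53/5)    [QR: 5 ≡ 1 mod 4, sign kept]
  = (3/5)    [53 ≡ 3 mod 5]
  = (5/3)    [QR: 5 ≡ 1 mod 4, sign kept]
  = (2/3)    [5 ≡ 2 mod 3]
  = -(1/3)    [3 ≡ 3 mod 8 ⇒ (2/3) = -1]
  = -1    [(1/3) = 1]
(-1513/929) = -1, and 929 is prime, so -1513 is not a quadratic residue mod 929.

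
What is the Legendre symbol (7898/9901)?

1

(7898/9901)
  = -(3949/9901)    [9901 ≡ 5 mod 8 ⇒ (2/9901) = -1]
  = -(9901/3949)    [QR: 3949 ≡ 1 mod 4, sign kept]
  = -(2003/3949)    [9901 ≡ 2003 mod 3949]
  = -(3949/2003)    [QR: 3949 ≡ 1 mod 4, sign kept]
  = -(1946/2003)    [3949 ≡ 1946 mod 2003]
  = (973/2003)    [2003 ≡ 3 mod 8 ⇒ (2/2003) = -1]
  = (2003/973)    [QR: 973 ≡ 1 mod 4, sign kept]
  = (57/973)    [2003 ≡ 57 mod 973]
  = (973/57)    [QR: 57 ≡ 1 mod 4, sign kept]
  = (4/57)    [973 ≡ 4 mod 57]
  = (1/57)    [57 ≡ 1 mod 8 ⇒ (2/57)^2 = +1]
  = 1    [(1/57) = 1]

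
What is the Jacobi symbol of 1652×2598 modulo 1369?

1

By multiplicativity, (1652·2598|1369) = (1652|1369)·(2598|1369).
First factor (1652|1369):
(1652|1369)
  = (283|1369)    [1652 ≡ 283 mod 1369]
  = (1369|283)    [QR: 1369 ≡ 1 mod 4, sign kept]
  = (237|283)    [1369 ≡ 237 mod 283]
  = (283|237)    [QR: 237 ≡ 1 mod 4, sign kept]
  = (46|237)    [283 ≡ 46 mod 237]
  = -(23|237)    [237 ≡ 5 mod 8 ⇒ (2|237) = -1]
  = -(237|23)    [QR: 237 ≡ 1 mod 4, sign kept]
  = -(7|23)    [237 ≡ 7 mod 23]
  = (23|7)    [QR: both ≡ 3 mod 4, sign flips]
  = (2|7)    [23 ≡ 2 mod 7]
  = (1|7)    [7 ≡ 7 mod 8 ⇒ (2|7) = +1]
  = 1    [(1|7) = 1]
Second factor (2598|1369):
(2598|1369)
  = (1229|1369)    [2598 ≡ 1229 mod 1369]
  = (1369|1229)    [QR: 1229 ≡ 1 mod 4, sign kept]
  = (140|1229)    [1369 ≡ 140 mod 1229]
  = (35|1229)    [1229 ≡ 5 mod 8 ⇒ (2|1229)^2 = +1]
  = (1229|35)    [QR: 1229 ≡ 1 mod 4, sign kept]
  = (4|35)    [1229 ≡ 4 mod 35]
  = (1|35)    [35 ≡ 3 mod 8 ⇒ (2|35)^2 = +1]
  = 1    [(1|35) = 1]
Product: (1)·(1) = 1.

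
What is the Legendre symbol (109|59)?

-1

Reduce the numerator: 109 ≡ 50 (mod 59), so (109|59) = (50|59).
Factor out 2: 50 = 2·25. Since 59 ≡ 3 (mod 8), (2|59) = -1. Now have -(25|59).
25 ≡ 1 (mod 4), so quadratic reciprocity gives (25|59) = (59|25). Reduce: 59 ≡ 9 (mod 25). Now have -(9|25).
9 ≡ 1 (mod 4), so quadratic reciprocity gives (9|25) = (25|9). Reduce: 25 ≡ 7 (mod 9). Now have -(7|9).
9 ≡ 1 (mod 4), so quadratic reciprocity gives (7|9) = (9|7). Reduce: 9 ≡ 2 (mod 7). Now have -(2|7).
Factor out 2: 2 = 2. Since 7 ≡ 7 (mod 8), (2|7) = +1. Now have -(1|7).
(1|7) = 1. Collecting the sign factors: -1.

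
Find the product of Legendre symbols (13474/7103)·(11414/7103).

By multiplicativity, (13474·11414/7103) = (13474/7103)·(11414/7103).
First factor (13474/7103):
(13474/7103)
  = (6371/7103)    [13474 ≡ 6371 mod 7103]
  = -(7103/6371)    [QR: both ≡ 3 mod 4, sign flips]
  = -(732/6371)    [7103 ≡ 732 mod 6371]
  = -(183/6371)    [6371 ≡ 3 mod 8 ⇒ (2/6371)^2 = +1]
  = (6371/183)    [QR: both ≡ 3 mod 4, sign flips]
  = (149/183)    [6371 ≡ 149 mod 183]
  = (183/149)    [QR: 149 ≡ 1 mod 4, sign kept]
  = (34/149)    [183 ≡ 34 mod 149]
  = -(17/149)    [149 ≡ 5 mod 8 ⇒ (2/149) = -1]
  = -(149/17)    [QR: 17 ≡ 1 mod 4, sign kept]
  = -(13/17)    [149 ≡ 13 mod 17]
  = -(17/13)    [QR: 13 ≡ 1 mod 4, sign kept]
  = -(4/13)    [17 ≡ 4 mod 13]
  = -(1/13)    [13 ≡ 5 mod 8 ⇒ (2/13)^2 = +1]
  = -1    [(1/13) = 1]
Second factor (11414/7103):
(11414/7103)
  = (4311/7103)    [11414 ≡ 4311 mod 7103]
  = -(7103/4311)    [QR: both ≡ 3 mod 4, sign flips]
  = -(2792/4311)    [7103 ≡ 2792 mod 4311]
  = -(349/4311)    [4311 ≡ 7 mod 8 ⇒ (2/4311)^3 = +1]
  = -(4311/349)    [QR: 349 ≡ 1 mod 4, sign kept]
  = -(123/349)    [4311 ≡ 123 mod 349]
  = -(349/123)    [QR: 349 ≡ 1 mod 4, sign kept]
  = -(103/123)    [349 ≡ 103 mod 123]
  = (123/103)    [QR: both ≡ 3 mod 4, sign flips]
  = (20/103)    [123 ≡ 20 mod 103]
  = (5/103)    [103 ≡ 7 mod 8 ⇒ (2/103)^2 = +1]
  = (103/5)    [QR: 5 ≡ 1 mod 4, sign kept]
  = (3/5)    [103 ≡ 3 mod 5]
  = (5/3)    [QR: 5 ≡ 1 mod 4, sign kept]
  = (2/3)    [5 ≡ 2 mod 3]
  = -(1/3)    [3 ≡ 3 mod 8 ⇒ (2/3) = -1]
  = -1    [(1/3) = 1]
Product: (-1)·(-1) = 1.

1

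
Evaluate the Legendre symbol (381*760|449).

1

By multiplicativity, (381·760|449) = (381|449)·(760|449).
First factor (381|449):
(381|449)
  = (449|381)    [QR: 381 ≡ 1 mod 4, sign kept]
  = (68|381)    [449 ≡ 68 mod 381]
  = (17|381)    [381 ≡ 5 mod 8 ⇒ (2|381)^2 = +1]
  = (381|17)    [QR: 17 ≡ 1 mod 4, sign kept]
  = (7|17)    [381 ≡ 7 mod 17]
  = (17|7)    [QR: 17 ≡ 1 mod 4, sign kept]
  = (3|7)    [17 ≡ 3 mod 7]
  = -(7|3)    [QR: both ≡ 3 mod 4, sign flips]
  = -(1|3)    [7 ≡ 1 mod 3]
  = -1    [(1|3) = 1]
Second factor (760|449):
(760|449)
  = (311|449)    [760 ≡ 311 mod 449]
  = (449|311)    [QR: 449 ≡ 1 mod 4, sign kept]
  = (138|311)    [449 ≡ 138 mod 311]
  = (69|311)    [311 ≡ 7 mod 8 ⇒ (2|311) = +1]
  = (311|69)    [QR: 69 ≡ 1 mod 4, sign kept]
  = (35|69)    [311 ≡ 35 mod 69]
  = (69|35)    [QR: 69 ≡ 1 mod 4, sign kept]
  = (34|35)    [69 ≡ 34 mod 35]
  = -(17|35)    [35 ≡ 3 mod 8 ⇒ (2|35) = -1]
  = -(35|17)    [QR: 17 ≡ 1 mod 4, sign kept]
  = -(1|17)    [35 ≡ 1 mod 17]
  = -1    [(1|17) = 1]
Product: (-1)·(-1) = 1.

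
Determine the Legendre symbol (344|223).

Reduce the numerator: 344 ≡ 121 (mod 223), so (344|223) = (121|223).
121 ≡ 1 (mod 4), so quadratic reciprocity gives (121|223) = (223|121). Reduce: 223 ≡ 102 (mod 121). Now have (102|121).
Factor out 2: 102 = 2·51. Since 121 ≡ 1 (mod 8), (2|121) = +1. Now have (51|121).
121 ≡ 1 (mod 4), so quadratic reciprocity gives (51|121) = (121|51). Reduce: 121 ≡ 19 (mod 51). Now have (19|51).
Both 19 ≡ 3 and 51 ≡ 3 (mod 4), so reciprocity gives (19|51) = -(51|19). Reduce: 51 ≡ 13 (mod 19). Now have -(13|19).
13 ≡ 1 (mod 4), so quadratic reciprocity gives (13|19) = (19|13). Reduce: 19 ≡ 6 (mod 13). Now have -(6|13).
Factor out 2: 6 = 2·3. Since 13 ≡ 5 (mod 8), (2|13) = -1. Now have (3|13).
13 ≡ 1 (mod 4), so quadratic reciprocity gives (3|13) = (13|3). Reduce: 13 ≡ 1 (mod 3). Now have (1|3).
(1|3) = 1. Collecting the sign factors: 1.

1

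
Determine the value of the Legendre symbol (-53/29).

1

Pull out -1: (-53/29) = (-1/29)·(53/29). Since 29 ≡ 1 (mod 4), (-1/29) = +1. Now have (53/29).
Reduce the numerator: 53 ≡ 24 (mod 29), so (53/29) = (24/29).
Factor out 2: 24 = 2^3·3. Since 29 ≡ 5 (mod 8), (2/29) = -1, and (2/29)^3 = -1. Now have -(3/29).
29 ≡ 1 (mod 4), so quadratic reciprocity gives (3/29) = (29/3). Reduce: 29 ≡ 2 (mod 3). Now have -(2/3).
Factor out 2: 2 = 2. Since 3 ≡ 3 (mod 8), (2/3) = -1. Now have (1/3).
(1/3) = 1. Collecting the sign factors: 1.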